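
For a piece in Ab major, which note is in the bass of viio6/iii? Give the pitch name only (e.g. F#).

D

The applied chord viio6/iii is rooted on B: B-D-F.
The figure 6 means first inversion — the third is in the bass.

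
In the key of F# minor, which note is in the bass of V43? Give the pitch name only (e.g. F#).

G#

V in F# minor has root C#; the chord is C#-E#-G#-B.
The figure 43 means second inversion — the fifth is in the bass.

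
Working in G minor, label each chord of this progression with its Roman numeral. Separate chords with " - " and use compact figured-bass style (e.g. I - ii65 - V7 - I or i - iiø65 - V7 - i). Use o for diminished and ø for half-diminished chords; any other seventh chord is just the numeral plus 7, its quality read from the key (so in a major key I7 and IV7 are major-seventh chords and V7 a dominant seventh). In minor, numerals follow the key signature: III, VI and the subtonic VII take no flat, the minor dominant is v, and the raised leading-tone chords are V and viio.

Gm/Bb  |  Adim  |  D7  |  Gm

Gm/Bb has root G, degree 1 in G minor, so i6.
Adim: root A is the supertonic; diminished triad there is iio.
D7: root D is the dominant; dominant seventh chord there is V7.
Gm: root G is the tonic; minor triad there is i.

i6 - iio - V7 - i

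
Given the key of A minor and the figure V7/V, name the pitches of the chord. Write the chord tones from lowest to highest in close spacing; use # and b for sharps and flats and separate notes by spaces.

B D# F# A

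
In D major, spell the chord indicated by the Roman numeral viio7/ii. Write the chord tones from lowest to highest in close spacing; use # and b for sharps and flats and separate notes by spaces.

D# F# A C

viio7/ii is a secondary leading-tone chord. The target ii is E in D major; the applied chord is rooted a semitone below, on D#.
Building a fully diminished seventh chord on D# gives D#-F#-A-C.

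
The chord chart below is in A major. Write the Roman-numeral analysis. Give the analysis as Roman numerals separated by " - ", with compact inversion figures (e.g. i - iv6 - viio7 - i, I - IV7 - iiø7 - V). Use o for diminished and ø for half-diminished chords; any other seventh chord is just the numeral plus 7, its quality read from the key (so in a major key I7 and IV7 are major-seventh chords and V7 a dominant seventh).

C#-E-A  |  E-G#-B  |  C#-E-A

C#-E-A: root A is the tonic; major triad there is I6.
E-G#-B: root E is the dominant; major triad there is V.
C#-E-A has root A, degree 1 in A major, so I6.

I6 - V - I6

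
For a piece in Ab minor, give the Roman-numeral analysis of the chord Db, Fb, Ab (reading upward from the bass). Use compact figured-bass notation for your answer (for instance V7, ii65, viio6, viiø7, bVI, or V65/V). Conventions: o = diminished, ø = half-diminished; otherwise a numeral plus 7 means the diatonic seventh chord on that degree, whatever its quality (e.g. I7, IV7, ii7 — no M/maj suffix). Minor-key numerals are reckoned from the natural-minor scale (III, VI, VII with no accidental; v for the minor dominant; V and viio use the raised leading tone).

iv

The pitches Db-Fb-Ab form a minor triad rooted on Db.
Db is scale degree 4 in Ab minor, and a minor triad on that degree is written iv.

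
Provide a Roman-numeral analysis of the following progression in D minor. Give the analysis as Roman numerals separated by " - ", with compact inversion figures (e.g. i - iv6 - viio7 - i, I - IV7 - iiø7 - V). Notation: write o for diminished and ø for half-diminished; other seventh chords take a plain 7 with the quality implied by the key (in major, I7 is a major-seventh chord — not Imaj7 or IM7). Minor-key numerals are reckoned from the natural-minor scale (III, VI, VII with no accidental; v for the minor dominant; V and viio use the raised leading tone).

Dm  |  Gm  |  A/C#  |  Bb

Dm has root D, degree 1 in D minor, so i.
Gm: root G is the subdominant; minor triad there is iv.
A/C# has root A, degree 5 in D minor, so V6.
Bb has root Bb, degree 6 in D minor, so VI.

i - iv - V6 - VI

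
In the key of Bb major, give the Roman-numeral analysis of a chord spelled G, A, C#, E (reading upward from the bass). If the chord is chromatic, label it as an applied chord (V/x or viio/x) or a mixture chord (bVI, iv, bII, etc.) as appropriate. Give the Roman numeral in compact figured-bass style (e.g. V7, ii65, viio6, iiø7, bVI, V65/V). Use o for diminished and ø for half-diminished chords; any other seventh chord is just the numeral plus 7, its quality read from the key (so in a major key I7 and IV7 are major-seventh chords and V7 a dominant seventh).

Stacked in thirds the chord is A-C#-E-G: a dominant seventh chord on A.
A is not a diatonic chord root with this quality in Bb major, but it lies a perfect fifth above D (iii), so the chord functions as an applied dominant of iii.
With G in the bass the chord is in third inversion, so the figured bass is 42.

V42/iii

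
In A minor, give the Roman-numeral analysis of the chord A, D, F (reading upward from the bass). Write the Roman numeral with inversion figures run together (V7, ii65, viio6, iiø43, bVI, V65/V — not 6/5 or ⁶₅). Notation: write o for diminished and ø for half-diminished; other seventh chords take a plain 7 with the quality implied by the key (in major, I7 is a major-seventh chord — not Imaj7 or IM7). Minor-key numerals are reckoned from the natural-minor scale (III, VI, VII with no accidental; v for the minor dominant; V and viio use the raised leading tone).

iv64

Stacked in thirds the chord is D-F-A: a minor triad on D.
In A minor, D is the subdominant; the diatonic minor triad there is iv.
With A in the bass the chord is in second inversion, so the figured bass is 64.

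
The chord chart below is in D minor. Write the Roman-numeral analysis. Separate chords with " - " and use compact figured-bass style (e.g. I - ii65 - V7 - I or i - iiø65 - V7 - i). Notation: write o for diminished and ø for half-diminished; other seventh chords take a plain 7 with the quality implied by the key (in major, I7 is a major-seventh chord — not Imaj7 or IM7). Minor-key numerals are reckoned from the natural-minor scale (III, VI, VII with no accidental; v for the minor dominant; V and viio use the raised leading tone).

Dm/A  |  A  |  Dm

Dm/A: minor triad on D = scale degree 1 → i64.
A: root A is the dominant; major triad there is V.
Dm: root D is the tonic; minor triad there is i.

i64 - V - i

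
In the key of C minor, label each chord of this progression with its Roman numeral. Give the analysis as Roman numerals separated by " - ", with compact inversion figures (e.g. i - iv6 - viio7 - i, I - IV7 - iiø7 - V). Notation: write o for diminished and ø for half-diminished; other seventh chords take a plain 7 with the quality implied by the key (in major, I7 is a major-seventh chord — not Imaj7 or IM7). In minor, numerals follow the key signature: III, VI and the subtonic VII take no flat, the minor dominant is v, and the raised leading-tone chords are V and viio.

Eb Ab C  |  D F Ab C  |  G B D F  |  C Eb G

VI64 - iiø7 - V7 - i

Eb-Ab-C has root Ab, degree 6 in C minor, so VI64.
D-F-Ab-C has root D, degree 2 in C minor, so iiø7.
G-B-D-F: root G is the dominant; dominant seventh chord there is V7.
C-Eb-G: minor triad on C = scale degree 1 → i.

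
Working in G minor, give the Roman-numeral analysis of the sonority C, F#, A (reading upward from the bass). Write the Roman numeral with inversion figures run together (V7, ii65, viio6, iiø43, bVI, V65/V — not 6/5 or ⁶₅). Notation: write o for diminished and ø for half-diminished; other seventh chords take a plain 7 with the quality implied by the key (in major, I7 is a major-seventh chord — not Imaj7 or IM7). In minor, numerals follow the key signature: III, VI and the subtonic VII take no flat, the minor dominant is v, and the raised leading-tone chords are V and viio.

viio64

Stacked in thirds the chord is F#-A-C: a diminished triad on F#.
In G minor, F# is the leading tone; the diatonic diminished triad there is viio.
With C in the bass the chord is in second inversion, so the figured bass is 64.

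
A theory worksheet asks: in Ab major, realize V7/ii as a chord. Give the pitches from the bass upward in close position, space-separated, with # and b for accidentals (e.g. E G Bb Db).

F A C Eb

V7/ii is a secondary dominant — the dominant seventh of ii. ii in Ab major is Bb, so the applied chord's root is F, a perfect fifth above.
Building a dominant seventh chord on F gives F-A-C-Eb.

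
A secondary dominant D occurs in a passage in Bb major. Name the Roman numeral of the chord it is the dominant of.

The chord is a major triad on D.
A dominant resolves down a perfect fifth: D → G. In Bb major, G is scale degree 6, i.e. vi.

vi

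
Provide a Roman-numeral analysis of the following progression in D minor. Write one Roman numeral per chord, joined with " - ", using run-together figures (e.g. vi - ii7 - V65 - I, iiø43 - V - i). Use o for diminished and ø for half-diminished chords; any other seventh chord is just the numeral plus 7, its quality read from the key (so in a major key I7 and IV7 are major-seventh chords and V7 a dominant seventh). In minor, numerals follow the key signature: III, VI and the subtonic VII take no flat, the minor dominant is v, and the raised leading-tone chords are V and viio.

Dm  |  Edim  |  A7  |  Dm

i - iio - V7 - i

Dm: minor triad on D = scale degree 1 → i.
Edim has root E, degree 2 in D minor, so iio.
A7: root A is the dominant; dominant seventh chord there is V7.
Dm: root D is the tonic; minor triad there is i.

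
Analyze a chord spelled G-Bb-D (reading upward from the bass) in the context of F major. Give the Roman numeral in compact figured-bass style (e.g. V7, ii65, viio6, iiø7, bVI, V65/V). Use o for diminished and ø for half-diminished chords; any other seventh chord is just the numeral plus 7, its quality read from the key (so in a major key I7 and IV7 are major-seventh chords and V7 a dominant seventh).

ii

The pitches G-Bb-D form a minor triad rooted on G.
In F major, G is the supertonic; the diatonic minor triad there is ii.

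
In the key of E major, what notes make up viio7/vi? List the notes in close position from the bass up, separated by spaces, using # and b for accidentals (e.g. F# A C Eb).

The slash marks an applied leading-tone chord: viio of vi. In E major, vi is C#, so the leading tone to it is B#, a half step below.
Building a fully diminished seventh chord on B# gives B#-D#-F#-A.

B# D# F# A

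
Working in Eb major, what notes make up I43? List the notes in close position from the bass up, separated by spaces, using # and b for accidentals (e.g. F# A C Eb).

In Eb major, the tonic is Eb, and the diatonic chord built there is a major seventh chord.
Stacking thirds from Eb gives Eb-G-Bb-D.
With the 43 figure the chord is in second inversion; from the bass Bb upward in close position it reads Bb-D-Eb-G.

Bb D Eb G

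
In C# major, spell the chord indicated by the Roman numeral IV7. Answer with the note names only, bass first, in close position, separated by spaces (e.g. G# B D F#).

F# A# C# E#

The numeral's case and figure indicate a major seventh chord. In C# major its root, the fourth degree, is F#.
That chord is spelled F#-A#-C#-E#.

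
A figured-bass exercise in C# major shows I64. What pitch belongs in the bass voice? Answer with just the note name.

G#

I in C# major has root C#; the chord is C#-E#-G#.
The figure 64 means second inversion — the fifth is in the bass.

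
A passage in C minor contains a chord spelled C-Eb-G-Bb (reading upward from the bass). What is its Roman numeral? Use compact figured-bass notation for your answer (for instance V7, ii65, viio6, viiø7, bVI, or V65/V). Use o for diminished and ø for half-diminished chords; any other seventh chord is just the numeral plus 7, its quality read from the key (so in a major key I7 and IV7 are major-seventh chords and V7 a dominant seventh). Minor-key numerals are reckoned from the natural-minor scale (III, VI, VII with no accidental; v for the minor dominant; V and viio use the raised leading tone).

i7

Stacked in thirds the chord is C-Eb-G-Bb: a minor seventh chord on C.
In C minor, C is the tonic; the diatonic minor seventh chord there is i7.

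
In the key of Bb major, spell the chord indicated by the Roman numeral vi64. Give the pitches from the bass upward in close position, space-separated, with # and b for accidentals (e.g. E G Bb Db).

In Bb major, the submediant is G, and the diatonic chord built there is a minor triad.
Stacking thirds from G gives G-Bb-D.
With the 64 figure the chord is in second inversion; from the bass D upward in close position it reads D-G-Bb.

D G Bb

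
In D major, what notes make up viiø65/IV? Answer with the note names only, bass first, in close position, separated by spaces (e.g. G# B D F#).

The slash marks an applied leading-tone chord: viio of IV. In D major, IV is G, so the leading tone to it is F#, a half step below.
Building a half-diminished seventh chord on F# gives F#-A-C-E.
With the 65 figure the chord is in first inversion; from the bass A upward in close position it reads A-C-E-F#.

A C E F#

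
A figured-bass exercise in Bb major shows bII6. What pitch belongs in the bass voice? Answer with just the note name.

Eb

bII in Bb major has root Cb; the chord is Cb-Eb-Gb.
The figure 6 means first inversion — the third is in the bass.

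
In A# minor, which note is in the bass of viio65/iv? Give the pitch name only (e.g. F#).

The applied chord viio65/iv is rooted on C##: C##-E#-G#-B.
The figure 65 means first inversion — the third is in the bass.

E#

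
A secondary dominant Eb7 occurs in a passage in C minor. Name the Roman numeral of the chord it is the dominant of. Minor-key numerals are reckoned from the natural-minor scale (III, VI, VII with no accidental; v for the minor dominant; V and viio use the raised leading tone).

VI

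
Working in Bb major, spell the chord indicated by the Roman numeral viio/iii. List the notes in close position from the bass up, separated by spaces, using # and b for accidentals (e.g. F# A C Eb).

C# E G

The slash marks an applied leading-tone chord: viio of iii. In Bb major, iii is D, so the leading tone to it is C#, a half step below.
Building a diminished triad on C# gives C#-E-G.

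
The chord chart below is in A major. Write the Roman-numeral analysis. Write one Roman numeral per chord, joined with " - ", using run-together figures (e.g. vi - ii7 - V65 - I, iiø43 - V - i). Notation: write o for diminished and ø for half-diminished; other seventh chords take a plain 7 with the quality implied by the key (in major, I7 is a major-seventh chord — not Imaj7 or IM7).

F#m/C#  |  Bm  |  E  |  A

F#m/C#: minor triad on F# = scale degree 6 → vi64.
Bm: root B is the supertonic; minor triad there is ii.
E: major triad on E = scale degree 5 → V.
A: major triad on A = scale degree 1 → I.

vi64 - ii - V - I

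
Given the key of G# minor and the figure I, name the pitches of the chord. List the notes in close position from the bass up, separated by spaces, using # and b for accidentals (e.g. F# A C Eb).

G# B# D#

I is the major tonic (Picardy third), borrowed from the parallel major. In G# minor that root is G#.
So the chord is G#-B#-D#, a major triad.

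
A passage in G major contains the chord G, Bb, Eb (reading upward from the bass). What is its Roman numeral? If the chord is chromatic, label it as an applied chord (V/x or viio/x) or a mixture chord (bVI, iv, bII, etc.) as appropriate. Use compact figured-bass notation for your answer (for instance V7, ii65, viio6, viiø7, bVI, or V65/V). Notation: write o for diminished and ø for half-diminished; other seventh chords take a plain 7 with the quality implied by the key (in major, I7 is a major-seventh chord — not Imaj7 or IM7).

bVI6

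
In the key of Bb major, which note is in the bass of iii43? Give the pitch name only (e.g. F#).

iii in Bb major has root D; the chord is D-F-A-C.
The figure 43 means second inversion — the fifth is in the bass.

A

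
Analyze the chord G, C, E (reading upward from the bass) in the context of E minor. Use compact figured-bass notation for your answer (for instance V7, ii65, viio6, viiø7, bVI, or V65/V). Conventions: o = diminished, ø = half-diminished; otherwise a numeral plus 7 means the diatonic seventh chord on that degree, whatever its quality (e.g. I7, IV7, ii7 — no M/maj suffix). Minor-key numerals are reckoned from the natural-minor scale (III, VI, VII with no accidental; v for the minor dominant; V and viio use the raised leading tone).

The pitches C-E-G form a major triad rooted on C.
In E minor, C is the submediant; the diatonic major triad there is VI.
With G in the bass the chord is in second inversion, so the figured bass is 64.

VI64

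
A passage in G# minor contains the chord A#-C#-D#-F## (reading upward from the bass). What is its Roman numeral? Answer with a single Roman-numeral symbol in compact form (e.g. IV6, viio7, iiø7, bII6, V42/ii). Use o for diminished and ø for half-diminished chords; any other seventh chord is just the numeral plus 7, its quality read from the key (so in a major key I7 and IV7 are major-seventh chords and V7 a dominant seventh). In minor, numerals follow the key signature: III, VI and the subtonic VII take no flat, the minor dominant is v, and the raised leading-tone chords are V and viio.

The pitches D#-F##-A#-C# form a dominant seventh chord rooted on D#.
D# is scale degree 5 in G# minor, and a dominant seventh chord on that degree is written V7.
With A# in the bass the chord is in second inversion, so the figured bass is 43.

V43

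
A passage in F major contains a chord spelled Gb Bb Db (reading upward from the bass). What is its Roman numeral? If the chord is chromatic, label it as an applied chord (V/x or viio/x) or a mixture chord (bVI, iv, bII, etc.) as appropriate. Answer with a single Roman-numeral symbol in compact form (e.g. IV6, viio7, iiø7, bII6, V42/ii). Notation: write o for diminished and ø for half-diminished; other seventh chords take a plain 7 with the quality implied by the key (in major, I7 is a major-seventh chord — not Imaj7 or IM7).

The pitches Gb-Bb-Db form a major triad rooted on Gb.
Gb is the lowered second degree of F major (diatonic 2 would be G). This is the Neapolitan chord — a major triad on the lowered second degree.

bII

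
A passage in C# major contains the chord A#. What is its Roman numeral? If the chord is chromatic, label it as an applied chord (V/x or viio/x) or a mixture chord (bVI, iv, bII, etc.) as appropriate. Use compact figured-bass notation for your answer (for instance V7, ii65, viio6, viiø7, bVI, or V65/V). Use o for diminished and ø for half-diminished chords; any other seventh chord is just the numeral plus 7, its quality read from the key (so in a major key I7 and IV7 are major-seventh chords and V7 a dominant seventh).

V/ii

The pitches A#-C##-E# form a major triad rooted on A#.
A# is not a diatonic chord root with this quality in C# major, but it lies a perfect fifth above D# (ii), so the chord functions as an applied dominant of ii.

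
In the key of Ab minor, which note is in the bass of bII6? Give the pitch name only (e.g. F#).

bII in Ab minor has root Bbb; the chord is Bbb-Db-Fb.
The figure 6 means first inversion — the third is in the bass.

Db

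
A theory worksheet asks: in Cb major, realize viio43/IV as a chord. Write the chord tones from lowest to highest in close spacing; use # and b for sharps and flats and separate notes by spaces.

Bbb Dbb Eb Gb

The slash marks an applied leading-tone chord: viio of IV. In Cb major, IV is Fb, so the leading tone to it is Eb, a half step below.
Building a fully diminished seventh chord on Eb gives Eb-Gb-Bbb-Dbb.
With the 43 figure the chord is in second inversion; from the bass Bbb upward in close position it reads Bbb-Dbb-Eb-Gb.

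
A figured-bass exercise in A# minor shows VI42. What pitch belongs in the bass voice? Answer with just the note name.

VI in A# minor has root F#; the chord is F#-A#-C#-E#.
The figure 42 means third inversion — the seventh is in the bass.

E#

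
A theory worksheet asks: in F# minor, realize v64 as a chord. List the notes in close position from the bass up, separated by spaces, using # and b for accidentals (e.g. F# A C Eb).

G# C# E

In F# minor, the dominant is C#, and the diatonic chord built there is a minor triad.
That chord is spelled C#-E-G#.
With the 64 figure the chord is in second inversion; from the bass G# upward in close position it reads G#-C#-E.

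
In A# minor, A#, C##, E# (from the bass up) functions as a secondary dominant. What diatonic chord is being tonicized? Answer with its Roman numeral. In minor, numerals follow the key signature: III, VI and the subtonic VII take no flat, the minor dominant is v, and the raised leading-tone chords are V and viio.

The chord is a major triad on A#.
A dominant resolves down a perfect fifth: A# → D#. In A# minor, D# is scale degree 4, i.e. iv.

iv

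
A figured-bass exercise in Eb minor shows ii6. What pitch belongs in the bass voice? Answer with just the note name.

ii in Eb minor has root F; the chord is F-Ab-C.
The figure 6 means first inversion — the third is in the bass.

Ab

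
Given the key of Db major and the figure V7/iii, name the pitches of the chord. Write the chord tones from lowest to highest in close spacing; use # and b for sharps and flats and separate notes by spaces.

C E G Bb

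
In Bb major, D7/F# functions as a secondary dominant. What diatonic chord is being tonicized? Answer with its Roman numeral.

vi

The chord is a dominant seventh chord on D.
A dominant resolves down a perfect fifth: D → G. In Bb major, G is scale degree 6, i.e. vi.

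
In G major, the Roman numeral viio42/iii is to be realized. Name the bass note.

G

The applied chord viio42/iii is rooted on A#: A#-C#-E-G.
The figure 42 means third inversion — the seventh is in the bass.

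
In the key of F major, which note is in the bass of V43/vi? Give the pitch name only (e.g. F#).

E

The applied chord V43/vi is rooted on A: A-C#-E-G.
The figure 43 means second inversion — the fifth is in the bass.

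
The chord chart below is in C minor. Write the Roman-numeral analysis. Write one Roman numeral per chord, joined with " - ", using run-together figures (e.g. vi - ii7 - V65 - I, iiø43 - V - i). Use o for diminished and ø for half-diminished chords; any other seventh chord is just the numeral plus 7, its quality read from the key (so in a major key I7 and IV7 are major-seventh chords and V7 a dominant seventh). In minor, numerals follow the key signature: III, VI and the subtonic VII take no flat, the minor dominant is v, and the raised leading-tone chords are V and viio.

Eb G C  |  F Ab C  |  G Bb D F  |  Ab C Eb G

Eb-G-C has root C, degree 1 in C minor, so i6.
F-Ab-C: minor triad on F = scale degree 4 → iv.
G-Bb-D-F: minor seventh chord on G = scale degree 5 → v7.
Ab-C-Eb-G: root Ab is the submediant; major seventh chord there is VI7.

i6 - iv - v7 - VI7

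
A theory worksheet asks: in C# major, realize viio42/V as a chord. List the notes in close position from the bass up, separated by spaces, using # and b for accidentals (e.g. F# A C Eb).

E F## A# C#

The slash marks an applied leading-tone chord: viio of V. In C# major, V is G#, so the leading tone to it is F##, a half step below.
Building a fully diminished seventh chord on F## gives F##-A#-C#-E.
With the 42 figure the chord is in third inversion; from the bass E upward in close position it reads E-F##-A#-C#.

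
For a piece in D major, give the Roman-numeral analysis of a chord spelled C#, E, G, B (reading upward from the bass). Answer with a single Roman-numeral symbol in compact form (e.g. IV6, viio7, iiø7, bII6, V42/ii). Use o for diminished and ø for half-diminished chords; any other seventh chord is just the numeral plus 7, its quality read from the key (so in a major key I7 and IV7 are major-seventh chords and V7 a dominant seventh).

viiø7

The pitches C#-E-G-B form a half-diminished seventh chord rooted on C#.
In D major, C# is the leading tone; the diatonic half-diminished seventh chord there is viiø7.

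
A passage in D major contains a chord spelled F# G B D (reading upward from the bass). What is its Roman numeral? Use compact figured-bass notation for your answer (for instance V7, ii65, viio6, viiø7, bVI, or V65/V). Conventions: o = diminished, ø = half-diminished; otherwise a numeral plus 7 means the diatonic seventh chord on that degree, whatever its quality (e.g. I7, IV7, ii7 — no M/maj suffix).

The pitches G-B-D-F# form a major seventh chord rooted on G.
In D major, G is the subdominant; the diatonic major seventh chord there is IV7.
With F# in the bass the chord is in third inversion, so the figured bass is 42.

IV42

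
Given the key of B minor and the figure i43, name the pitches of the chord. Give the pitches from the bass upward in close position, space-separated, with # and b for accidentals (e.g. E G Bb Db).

F# A B D

The numeral's case and figure indicate a minor seventh chord. In B minor its root, scale degree 1, is B.
Stacking thirds from B gives B-D-F#-A.
With the 43 figure the chord is in second inversion; from the bass F# upward in close position it reads F#-A-B-D.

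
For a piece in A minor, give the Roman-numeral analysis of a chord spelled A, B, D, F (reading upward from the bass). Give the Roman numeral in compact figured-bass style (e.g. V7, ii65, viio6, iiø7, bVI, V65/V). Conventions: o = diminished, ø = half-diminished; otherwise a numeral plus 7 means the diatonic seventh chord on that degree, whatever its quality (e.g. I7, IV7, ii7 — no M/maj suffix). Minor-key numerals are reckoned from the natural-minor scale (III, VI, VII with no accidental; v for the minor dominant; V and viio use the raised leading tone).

iiø42

Stacked in thirds the chord is B-D-F-A: a half-diminished seventh chord on B.
In A minor, B is the supertonic; the diatonic half-diminished seventh chord there is iiø7.
With A in the bass the chord is in third inversion, so the figured bass is 42.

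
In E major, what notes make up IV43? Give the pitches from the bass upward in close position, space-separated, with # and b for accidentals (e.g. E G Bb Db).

E G# A C#

In E major, scale degree 4 is A, and the diatonic chord built there is a major seventh chord.
That chord is spelled A-C#-E-G#.
The figured bass 43 indicates second inversion, placing the fifth (E) in the bass: E-G#-A-C#.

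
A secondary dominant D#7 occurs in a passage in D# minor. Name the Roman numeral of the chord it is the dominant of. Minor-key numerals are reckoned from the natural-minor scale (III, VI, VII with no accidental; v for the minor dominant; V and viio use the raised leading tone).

iv

The chord is a dominant seventh chord on D#.
A dominant resolves down a perfect fifth: D# → G#. In D# minor, G# is scale degree 4, i.e. iv.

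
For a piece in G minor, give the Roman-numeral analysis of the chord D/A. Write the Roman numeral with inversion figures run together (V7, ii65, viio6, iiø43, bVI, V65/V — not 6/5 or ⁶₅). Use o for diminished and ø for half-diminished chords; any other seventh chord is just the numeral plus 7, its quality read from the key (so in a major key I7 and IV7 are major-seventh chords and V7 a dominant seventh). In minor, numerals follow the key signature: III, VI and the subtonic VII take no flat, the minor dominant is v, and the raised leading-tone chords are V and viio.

Stacked in thirds the chord is D-F#-A: a major triad on D.
In G minor, D is the dominant; the diatonic major triad there is V.
With A in the bass the chord is in second inversion, so the figured bass is 64.

V64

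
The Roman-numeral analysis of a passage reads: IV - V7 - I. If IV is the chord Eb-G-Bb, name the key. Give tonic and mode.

IV is given as Eb-G-Bb — a major triad with root Eb.
IV on Eb implies Eb is the subdominant; that puts the tonic at Bb, and the uppercase numeral fits major mode.

Bb major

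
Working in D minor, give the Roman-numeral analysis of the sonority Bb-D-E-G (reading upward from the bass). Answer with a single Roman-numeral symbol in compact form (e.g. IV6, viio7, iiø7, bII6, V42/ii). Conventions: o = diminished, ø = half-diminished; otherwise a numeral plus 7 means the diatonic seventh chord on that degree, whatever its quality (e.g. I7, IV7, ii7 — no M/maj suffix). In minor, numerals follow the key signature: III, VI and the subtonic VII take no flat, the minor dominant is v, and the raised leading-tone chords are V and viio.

iiø43

Stacked in thirds the chord is E-G-Bb-D: a half-diminished seventh chord on E.
In D minor, E is the supertonic; the diatonic half-diminished seventh chord there is iiø7.
With Bb in the bass the chord is in second inversion, so the figured bass is 43.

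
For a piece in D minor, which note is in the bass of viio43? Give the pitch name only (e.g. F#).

G

viio in D minor has root C#; the chord is C#-E-G-Bb.
The figure 43 means second inversion — the fifth is in the bass.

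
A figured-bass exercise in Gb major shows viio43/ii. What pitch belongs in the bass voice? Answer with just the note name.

The applied chord viio43/ii is rooted on G: G-Bb-Db-Fb.
The figure 43 means second inversion — the fifth is in the bass.

Db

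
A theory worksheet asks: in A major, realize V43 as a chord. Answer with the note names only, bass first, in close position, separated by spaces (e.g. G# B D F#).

B D E G#

The numeral's case and figure indicate a dominant seventh chord. In A major its root, the fifth degree, is E.
Stacking thirds from E gives E-G#-B-D.
The figured bass 43 indicates second inversion, placing the fifth (B) in the bass: B-D-E-G#.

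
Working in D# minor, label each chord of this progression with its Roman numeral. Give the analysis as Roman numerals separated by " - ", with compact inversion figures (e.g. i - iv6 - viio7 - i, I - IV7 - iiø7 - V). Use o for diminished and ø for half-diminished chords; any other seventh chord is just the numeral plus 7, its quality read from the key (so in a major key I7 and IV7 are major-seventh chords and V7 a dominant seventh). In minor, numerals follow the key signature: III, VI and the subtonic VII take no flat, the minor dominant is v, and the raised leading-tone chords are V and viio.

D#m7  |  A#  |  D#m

i7 - V - i

D#m7 has root D#, degree 1 in D# minor, so i7.
A#: major triad on A# = scale degree 5 → V.
D#m: minor triad on D# = scale degree 1 → i.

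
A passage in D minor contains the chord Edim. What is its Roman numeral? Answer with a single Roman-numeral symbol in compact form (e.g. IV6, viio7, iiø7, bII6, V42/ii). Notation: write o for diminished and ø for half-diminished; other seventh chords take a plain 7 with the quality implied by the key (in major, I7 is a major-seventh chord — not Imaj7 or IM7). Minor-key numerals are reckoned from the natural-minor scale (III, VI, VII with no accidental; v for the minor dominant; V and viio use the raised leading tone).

iio

The pitches E-G-Bb form a diminished triad rooted on E.
In D minor, E is the supertonic; the diatonic diminished triad there is iio.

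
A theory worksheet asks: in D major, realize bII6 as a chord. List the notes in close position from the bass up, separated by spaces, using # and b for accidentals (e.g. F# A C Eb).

bII6 is the Neapolitan sixth — a major triad on the lowered second degree, here in its customary first inversion. In D major that root is Eb.
So the chord is Eb-G-Bb, a major triad.
With the 6 figure the chord is in first inversion; from the bass G upward in close position it reads G-Bb-Eb.

G Bb Eb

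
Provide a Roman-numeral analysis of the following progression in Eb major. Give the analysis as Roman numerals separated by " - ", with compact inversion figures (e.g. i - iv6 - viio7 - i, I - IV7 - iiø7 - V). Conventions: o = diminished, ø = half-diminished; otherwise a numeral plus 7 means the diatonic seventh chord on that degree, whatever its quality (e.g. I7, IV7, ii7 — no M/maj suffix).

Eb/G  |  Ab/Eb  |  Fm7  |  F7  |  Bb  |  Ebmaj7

Eb/G: root Eb is the tonic; major triad there is I6.
Ab/Eb has root Ab, degree 4 in Eb major, so IV64.
Fm7: minor seventh chord on F = scale degree 2 → ii7.
F7: chromatic; F is V of V, so V7/V.
Bb has root Bb, degree 5 in Eb major, so V.
Ebmaj7 has root Eb, degree 1 in Eb major, so I7.

I6 - IV64 - ii7 - V7/V - V - I7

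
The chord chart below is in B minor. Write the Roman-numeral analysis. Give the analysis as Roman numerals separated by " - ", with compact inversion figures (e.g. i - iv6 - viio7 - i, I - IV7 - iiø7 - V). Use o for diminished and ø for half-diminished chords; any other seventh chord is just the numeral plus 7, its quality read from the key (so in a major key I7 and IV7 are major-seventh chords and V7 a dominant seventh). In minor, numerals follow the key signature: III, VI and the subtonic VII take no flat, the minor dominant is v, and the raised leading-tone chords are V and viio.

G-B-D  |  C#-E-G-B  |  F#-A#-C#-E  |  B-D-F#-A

G-B-D: root G is the submediant; major triad there is VI.
C#-E-G-B has root C#, degree 2 in B minor, so iiø7.
F#-A#-C#-E: dominant seventh chord on F# = scale degree 5 → V7.
B-D-F#-A has root B, degree 1 in B minor, so i7.

VI - iiø7 - V7 - i7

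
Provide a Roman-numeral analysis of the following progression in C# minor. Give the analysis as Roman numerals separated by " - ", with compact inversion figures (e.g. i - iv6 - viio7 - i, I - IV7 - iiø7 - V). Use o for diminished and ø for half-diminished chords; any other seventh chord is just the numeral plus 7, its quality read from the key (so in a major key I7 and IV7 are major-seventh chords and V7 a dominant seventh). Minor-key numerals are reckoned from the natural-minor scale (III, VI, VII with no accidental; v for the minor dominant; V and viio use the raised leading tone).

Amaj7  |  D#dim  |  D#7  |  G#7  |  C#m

Amaj7: root A is the submediant; major seventh chord there is VI7.
D#dim: diminished triad on D# = scale degree 2 → iio.
D#7: chromatic; D# is V of V, so V7/V.
G#7 has root G#, degree 5 in C# minor, so V7.
C#m: root C# is the tonic; minor triad there is i.

VI7 - iio - V7/V - V7 - i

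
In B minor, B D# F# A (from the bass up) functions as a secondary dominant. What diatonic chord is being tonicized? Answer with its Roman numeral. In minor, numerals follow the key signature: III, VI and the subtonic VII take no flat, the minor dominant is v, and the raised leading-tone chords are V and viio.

iv

The chord is a dominant seventh chord on B.
A dominant resolves down a perfect fifth: B → E. In B minor, E is scale degree 4, i.e. iv.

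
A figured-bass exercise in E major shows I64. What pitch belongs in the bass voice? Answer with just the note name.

B

I in E major has root E; the chord is E-G#-B.
The figure 64 means second inversion — the fifth is in the bass.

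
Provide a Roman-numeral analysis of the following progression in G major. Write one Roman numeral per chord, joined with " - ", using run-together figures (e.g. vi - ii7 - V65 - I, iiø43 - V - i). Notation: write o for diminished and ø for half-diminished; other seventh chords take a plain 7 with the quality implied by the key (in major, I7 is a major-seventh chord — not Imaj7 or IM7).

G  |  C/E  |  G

I - IV6 - I

G: major triad on G = scale degree 1 → I.
C/E: root C is the subdominant; major triad there is IV6.
G: root G is the tonic; major triad there is I.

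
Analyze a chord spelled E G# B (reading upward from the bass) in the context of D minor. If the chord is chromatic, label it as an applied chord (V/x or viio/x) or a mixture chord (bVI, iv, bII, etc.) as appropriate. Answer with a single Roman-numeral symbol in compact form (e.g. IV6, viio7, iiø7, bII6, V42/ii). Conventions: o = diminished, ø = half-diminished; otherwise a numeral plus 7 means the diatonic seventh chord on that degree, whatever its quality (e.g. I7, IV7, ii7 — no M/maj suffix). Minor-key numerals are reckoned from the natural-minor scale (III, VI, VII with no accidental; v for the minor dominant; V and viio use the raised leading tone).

V/V

The pitches E-G#-B form a major triad rooted on E.
E is not a diatonic chord root with this quality in D minor, but it lies a perfect fifth above A (V), so the chord functions as an applied dominant of V.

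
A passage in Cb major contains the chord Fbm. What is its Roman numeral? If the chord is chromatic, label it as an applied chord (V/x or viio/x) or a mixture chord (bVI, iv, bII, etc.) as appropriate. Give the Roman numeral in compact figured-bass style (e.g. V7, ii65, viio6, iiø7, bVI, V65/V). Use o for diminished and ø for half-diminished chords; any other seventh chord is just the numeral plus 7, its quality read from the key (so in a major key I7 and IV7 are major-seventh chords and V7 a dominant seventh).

iv

Stacked in thirds the chord is Fb-Abb-Cb: a minor triad on Fb.
Fb is the fourth degree of Cb major. This is the minor subdominant, borrowed from the parallel minor.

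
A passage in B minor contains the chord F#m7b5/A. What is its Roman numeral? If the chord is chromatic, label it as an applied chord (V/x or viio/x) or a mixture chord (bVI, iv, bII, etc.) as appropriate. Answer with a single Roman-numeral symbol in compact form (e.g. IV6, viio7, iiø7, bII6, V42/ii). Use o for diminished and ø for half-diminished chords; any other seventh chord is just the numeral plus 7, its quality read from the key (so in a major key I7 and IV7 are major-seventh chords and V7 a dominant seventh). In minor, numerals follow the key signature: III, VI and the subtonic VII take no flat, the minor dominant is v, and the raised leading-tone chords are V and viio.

viiø65/VI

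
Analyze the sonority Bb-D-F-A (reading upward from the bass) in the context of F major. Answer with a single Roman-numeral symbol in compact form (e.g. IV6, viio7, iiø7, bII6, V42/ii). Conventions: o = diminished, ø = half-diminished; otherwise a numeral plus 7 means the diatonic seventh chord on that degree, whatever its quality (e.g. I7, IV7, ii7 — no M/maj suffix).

Stacked in thirds the chord is Bb-D-F-A: a major seventh chord on Bb.
In F major, Bb is the subdominant; the diatonic major seventh chord there is IV7.

IV7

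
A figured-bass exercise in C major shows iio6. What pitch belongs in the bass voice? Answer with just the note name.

iio in C major has root D; the chord is D-F-Ab.
The figure 6 means first inversion — the third is in the bass.

F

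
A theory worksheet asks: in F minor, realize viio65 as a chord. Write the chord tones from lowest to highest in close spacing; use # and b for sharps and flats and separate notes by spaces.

In F minor, the leading-tone chord is built on the raised seventh degree, E.
That chord is spelled E-G-Bb-Db.
The figured bass 65 indicates first inversion, placing the third (G) in the bass: G-Bb-Db-E.

G Bb Db E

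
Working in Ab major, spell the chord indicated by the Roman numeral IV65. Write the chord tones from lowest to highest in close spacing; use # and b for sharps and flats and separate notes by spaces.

F Ab C Db

The numeral's case and figure indicate a major seventh chord. In Ab major its root, the subdominant, is Db.
Stacking thirds from Db gives Db-F-Ab-C.
With the 65 figure the chord is in first inversion; from the bass F upward in close position it reads F-Ab-C-Db.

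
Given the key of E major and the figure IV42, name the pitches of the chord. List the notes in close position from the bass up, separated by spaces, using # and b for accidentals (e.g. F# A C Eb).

The numeral's case and figure indicate a major seventh chord. In E major its root, the fourth degree, is A.
Stacking thirds from A gives A-C#-E-G#.
The figured bass 42 indicates third inversion, placing the seventh (G#) in the bass: G#-A-C#-E.

G# A C# E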